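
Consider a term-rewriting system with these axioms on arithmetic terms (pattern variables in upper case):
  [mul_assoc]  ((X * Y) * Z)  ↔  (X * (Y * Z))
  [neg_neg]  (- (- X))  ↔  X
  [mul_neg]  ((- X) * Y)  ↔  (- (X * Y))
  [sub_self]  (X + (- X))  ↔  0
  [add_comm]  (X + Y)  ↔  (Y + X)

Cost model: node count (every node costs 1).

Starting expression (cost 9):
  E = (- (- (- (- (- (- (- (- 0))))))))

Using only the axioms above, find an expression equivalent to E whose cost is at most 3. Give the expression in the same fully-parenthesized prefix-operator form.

(- (- 0))   [cost 3]

(1) (- (- (- (- (- (- 0))))))  =[neg_neg →]=  (- (- (- (- 0))))    ⊢ (- (- (- (- (- (- 0))))))
(2) (- (- (- (- (- 0)))))  =[neg_neg →]=  (- (- (- 0)))    ⊢ (- (- (- (- 0))))
(3) (- (- (- 0)))  =[neg_neg →]=  (- 0)    ⊢ cost 3, within 3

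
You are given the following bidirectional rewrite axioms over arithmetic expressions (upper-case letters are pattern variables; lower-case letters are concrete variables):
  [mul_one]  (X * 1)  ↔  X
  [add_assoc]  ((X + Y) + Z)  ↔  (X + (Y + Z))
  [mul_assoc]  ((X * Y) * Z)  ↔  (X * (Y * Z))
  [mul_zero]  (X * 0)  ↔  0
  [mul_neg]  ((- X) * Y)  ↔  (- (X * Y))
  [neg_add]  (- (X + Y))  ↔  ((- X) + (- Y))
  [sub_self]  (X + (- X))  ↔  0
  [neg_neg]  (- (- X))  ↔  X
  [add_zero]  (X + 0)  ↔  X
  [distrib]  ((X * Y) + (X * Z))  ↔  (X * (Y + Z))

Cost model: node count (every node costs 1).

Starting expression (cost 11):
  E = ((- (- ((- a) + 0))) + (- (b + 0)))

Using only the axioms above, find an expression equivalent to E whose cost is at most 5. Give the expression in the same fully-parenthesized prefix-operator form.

((- a) + (- b))   [cost 5]

step 1: add_zero (→) rewrites ((- a) + 0) into (- a), now ((- (- (- a))) + (- (b + 0)))
step 2: add_zero (→) rewrites (b + 0) into b, now ((- (- (- a))) + (- b))
step 3: neg_neg (→) rewrites (- (- a)) into a, reaching cost 5 (bound 5)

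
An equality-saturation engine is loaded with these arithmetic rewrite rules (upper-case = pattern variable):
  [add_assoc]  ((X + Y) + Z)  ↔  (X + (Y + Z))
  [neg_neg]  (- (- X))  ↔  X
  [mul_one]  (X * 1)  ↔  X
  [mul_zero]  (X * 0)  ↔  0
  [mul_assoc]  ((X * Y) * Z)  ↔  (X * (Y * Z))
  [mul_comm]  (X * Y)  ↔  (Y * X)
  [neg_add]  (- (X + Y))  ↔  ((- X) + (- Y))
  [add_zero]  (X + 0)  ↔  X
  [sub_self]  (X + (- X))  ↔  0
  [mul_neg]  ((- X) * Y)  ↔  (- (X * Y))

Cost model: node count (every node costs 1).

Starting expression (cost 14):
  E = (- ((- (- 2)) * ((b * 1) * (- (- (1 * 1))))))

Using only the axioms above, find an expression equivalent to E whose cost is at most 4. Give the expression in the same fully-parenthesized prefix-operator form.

(1) (- (- (1 * 1)))  =[neg_neg →]=  (1 * 1)    ⊢ (- ((- (- 2)) * ((b * 1) * (1 * 1))))
(2) (b * 1)  =[mul_one →]=  b    ⊢ (- ((- (- 2)) * (b * (1 * 1))))
(3) (1 * 1)  =[mul_one →]=  1    ⊢ (- ((- (- 2)) * (b * 1)))
(4) (- (- 2))  =[neg_neg →]=  2    ⊢ (- (2 * (b * 1)))
(5) (b * 1)  =[mul_one →]=  b    ⊢ cost 4, within 4

(- (2 * b))   [cost 4]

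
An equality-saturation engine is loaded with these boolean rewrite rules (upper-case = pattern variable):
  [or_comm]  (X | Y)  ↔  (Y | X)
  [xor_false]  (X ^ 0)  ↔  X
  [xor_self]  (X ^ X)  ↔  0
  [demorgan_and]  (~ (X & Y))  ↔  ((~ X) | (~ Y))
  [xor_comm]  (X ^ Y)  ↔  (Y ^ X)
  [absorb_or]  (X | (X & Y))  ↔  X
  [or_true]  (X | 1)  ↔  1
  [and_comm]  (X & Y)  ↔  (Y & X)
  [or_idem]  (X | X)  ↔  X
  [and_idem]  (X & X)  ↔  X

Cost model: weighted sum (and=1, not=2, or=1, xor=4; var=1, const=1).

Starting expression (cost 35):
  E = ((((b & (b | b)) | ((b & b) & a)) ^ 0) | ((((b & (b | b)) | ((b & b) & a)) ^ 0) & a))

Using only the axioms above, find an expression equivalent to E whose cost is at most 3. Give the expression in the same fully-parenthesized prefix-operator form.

1. [absorb_or →] ((((b & (b | b)) | ((b & b) & a)) ^ 0) | ((((b & (b | b)) | ((b & b) & a)) ^ 0) & a))  →  (((b & (b | b)) | ((b & b) & a)) ^ 0)
2. [or_idem →] (b | b)  →  b;  E = (((b & b) | ((b & b) & a)) ^ 0)
3. [absorb_or →] ((b & b) | ((b & b) & a))  →  (b & b);  E = ((b & b) ^ 0)
4. [xor_false →] ((b & b) ^ 0)  →  (b & b);  cost 3 ≤ 3, done

(b & b)   [cost 3]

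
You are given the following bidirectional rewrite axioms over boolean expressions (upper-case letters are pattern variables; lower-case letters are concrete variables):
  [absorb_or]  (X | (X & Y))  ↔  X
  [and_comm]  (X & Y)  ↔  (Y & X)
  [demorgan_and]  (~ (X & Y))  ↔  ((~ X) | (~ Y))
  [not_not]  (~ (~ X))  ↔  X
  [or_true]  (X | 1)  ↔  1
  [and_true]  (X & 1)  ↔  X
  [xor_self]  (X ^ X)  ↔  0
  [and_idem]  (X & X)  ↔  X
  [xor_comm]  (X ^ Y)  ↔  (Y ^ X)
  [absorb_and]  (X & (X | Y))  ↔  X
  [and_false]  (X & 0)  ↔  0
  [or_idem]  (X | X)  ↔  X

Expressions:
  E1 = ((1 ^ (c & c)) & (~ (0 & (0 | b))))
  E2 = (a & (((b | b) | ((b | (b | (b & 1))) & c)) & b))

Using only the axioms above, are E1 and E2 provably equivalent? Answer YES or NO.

NO

The axioms are sound identities: if E1 ↔* E2 then E1 and E2 evaluate identically under any assignment.
Under a=0, b=0, c=0: E1 evaluates to 1, E2 to 0. Distinct ⇒ no rewrite sequence connects them.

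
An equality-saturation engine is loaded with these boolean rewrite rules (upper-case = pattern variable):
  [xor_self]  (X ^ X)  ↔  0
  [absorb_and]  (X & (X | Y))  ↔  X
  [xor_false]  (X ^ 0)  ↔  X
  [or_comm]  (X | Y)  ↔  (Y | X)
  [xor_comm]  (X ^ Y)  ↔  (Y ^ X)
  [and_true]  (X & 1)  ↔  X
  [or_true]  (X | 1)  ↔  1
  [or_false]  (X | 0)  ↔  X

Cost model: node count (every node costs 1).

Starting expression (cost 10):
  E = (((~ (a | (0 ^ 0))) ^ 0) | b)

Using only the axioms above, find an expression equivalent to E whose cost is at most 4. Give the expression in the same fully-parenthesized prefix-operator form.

(1) (0 ^ 0)  =[xor_false →]=  0    ⊢ (((~ (a | 0)) ^ 0) | b)
(2) (a | 0)  =[or_false →]=  a    ⊢ (((~ a) ^ 0) | b)
(3) ((~ a) ^ 0)  =[xor_false →]=  (~ a)    ⊢ cost 4, within 4

((~ a) | b)   [cost 4]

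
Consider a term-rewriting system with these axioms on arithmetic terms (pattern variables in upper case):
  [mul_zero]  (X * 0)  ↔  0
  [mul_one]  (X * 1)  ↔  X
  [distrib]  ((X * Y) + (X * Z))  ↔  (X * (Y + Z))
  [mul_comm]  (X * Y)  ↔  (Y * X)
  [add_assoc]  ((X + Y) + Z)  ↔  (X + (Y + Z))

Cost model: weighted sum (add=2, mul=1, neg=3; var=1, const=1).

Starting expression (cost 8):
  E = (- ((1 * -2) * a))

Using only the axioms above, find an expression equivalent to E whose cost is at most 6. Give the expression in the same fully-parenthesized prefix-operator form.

(1) ((1 * -2) * a)  =[mul_comm →]=  (a * (1 * -2))    ⊢ (- (a * (1 * -2)))
(2) (1 * -2)  =[mul_comm →]=  (-2 * 1)    ⊢ (- (a * (-2 * 1)))
(3) (-2 * 1)  =[mul_one →]=  -2    ⊢ cost 6, within 6

(- (a * -2))   [cost 6]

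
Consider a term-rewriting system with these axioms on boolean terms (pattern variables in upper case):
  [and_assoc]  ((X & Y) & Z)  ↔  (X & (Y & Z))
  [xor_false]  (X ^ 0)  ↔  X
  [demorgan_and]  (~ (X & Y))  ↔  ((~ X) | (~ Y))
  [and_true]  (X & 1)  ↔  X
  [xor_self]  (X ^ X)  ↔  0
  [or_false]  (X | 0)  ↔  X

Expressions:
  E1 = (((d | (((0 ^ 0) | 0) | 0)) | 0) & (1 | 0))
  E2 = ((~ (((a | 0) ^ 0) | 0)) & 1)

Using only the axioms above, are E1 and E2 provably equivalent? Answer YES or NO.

NO

Every axiom is a valid identity, so a rewrite proof would force E1 and E2 to agree under every assignment.
At a=0, d=0: E1 = 0 but E2 = 1; they differ, so no derivation exists.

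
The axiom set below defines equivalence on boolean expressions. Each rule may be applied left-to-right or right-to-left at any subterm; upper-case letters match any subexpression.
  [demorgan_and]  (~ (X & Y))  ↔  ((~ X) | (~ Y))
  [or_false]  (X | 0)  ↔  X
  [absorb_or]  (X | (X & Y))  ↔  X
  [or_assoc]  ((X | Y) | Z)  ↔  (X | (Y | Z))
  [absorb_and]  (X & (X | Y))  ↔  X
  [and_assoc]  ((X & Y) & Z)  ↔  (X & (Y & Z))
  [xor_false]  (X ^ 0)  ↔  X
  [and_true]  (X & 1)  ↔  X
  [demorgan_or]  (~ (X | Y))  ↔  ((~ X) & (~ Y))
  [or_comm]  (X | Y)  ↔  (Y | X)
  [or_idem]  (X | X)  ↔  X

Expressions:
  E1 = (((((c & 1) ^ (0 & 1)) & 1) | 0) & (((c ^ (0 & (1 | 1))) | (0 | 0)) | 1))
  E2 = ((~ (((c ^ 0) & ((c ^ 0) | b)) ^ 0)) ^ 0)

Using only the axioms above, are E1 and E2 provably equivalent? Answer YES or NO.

NO

All listed rules preserve value, hence provable equivalence implies equal values everywhere; look for a separating assignment.
b=0, c=0 gives E1 ↦ 0, E2 ↦ 1; values differ ⇒ not provably equivalent.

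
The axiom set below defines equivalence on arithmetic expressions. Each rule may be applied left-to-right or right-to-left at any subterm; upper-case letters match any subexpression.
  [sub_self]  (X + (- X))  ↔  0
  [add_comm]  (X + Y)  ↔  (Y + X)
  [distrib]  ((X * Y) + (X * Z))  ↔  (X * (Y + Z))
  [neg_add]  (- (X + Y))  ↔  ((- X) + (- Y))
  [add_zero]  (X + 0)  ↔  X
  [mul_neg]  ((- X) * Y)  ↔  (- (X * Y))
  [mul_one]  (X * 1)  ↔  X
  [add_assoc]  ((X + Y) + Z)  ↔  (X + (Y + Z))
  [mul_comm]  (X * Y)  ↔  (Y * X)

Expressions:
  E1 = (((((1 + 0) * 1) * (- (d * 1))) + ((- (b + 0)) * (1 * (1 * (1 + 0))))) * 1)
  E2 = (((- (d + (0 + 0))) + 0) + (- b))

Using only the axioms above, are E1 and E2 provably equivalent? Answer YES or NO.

YES

(1) (1 + 0)  =[add_zero →]=  1    ⊢ (((((1 + 0) * 1) * (- (d * 1))) + ((- (b + 0)) * (1 * (1 * 1)))) * 1)
(2) (1 * 1)  =[mul_one →]=  1    ⊢ (((((1 + 0) * 1) * (- (d * 1))) + ((- (b + 0)) * (1 * 1))) * 1)
(3) (1 * 1)  =[mul_one →]=  1    ⊢ (((((1 + 0) * 1) * (- (d * 1))) + ((- (b + 0)) * 1)) * 1)
(4) (((((1 + 0) * 1) * (- (d * 1))) + ((- (b + 0)) * 1)) * 1)  =[mul_one →]=  ((((1 + 0) * 1) * (- (d * 1))) + ((- (b + 0)) * 1))
(5) (1 + 0)  =[add_zero →]=  1    ⊢ (((1 * 1) * (- (d * 1))) + ((- (b + 0)) * 1))
(6) (d * 1)  =[mul_one →]=  d    ⊢ (((1 * 1) * (- d)) + ((- (b + 0)) * 1))
(7) ((- (b + 0)) * 1)  =[mul_one →]=  (- (b + 0))    ⊢ (((1 * 1) * (- d)) + (- (b + 0)))
(8) ((1 * 1) * (- d))  =[mul_comm →]=  ((- d) * (1 * 1))    ⊢ (((- d) * (1 * 1)) + (- (b + 0)))
(9) (1 * 1)  =[mul_one →]=  1    ⊢ (((- d) * 1) + (- (b + 0)))
(10) (b + 0)  =[add_zero →]=  b    ⊢ (((- d) * 1) + (- b))
(11) ((- d) * 1)  =[mul_one →]=  (- d)    ⊢ ((- d) + (- b))
(12) d  =[add_zero ←]=  (d + 0)    ⊢ ((- (d + 0)) + (- b))
(13) (- (d + 0))  =[add_zero ←]=  ((- (d + 0)) + 0)    ⊢ (((- (d + 0)) + 0) + (- b))
(14) 0  =[add_zero ←]=  (0 + 0)    ⊢ E2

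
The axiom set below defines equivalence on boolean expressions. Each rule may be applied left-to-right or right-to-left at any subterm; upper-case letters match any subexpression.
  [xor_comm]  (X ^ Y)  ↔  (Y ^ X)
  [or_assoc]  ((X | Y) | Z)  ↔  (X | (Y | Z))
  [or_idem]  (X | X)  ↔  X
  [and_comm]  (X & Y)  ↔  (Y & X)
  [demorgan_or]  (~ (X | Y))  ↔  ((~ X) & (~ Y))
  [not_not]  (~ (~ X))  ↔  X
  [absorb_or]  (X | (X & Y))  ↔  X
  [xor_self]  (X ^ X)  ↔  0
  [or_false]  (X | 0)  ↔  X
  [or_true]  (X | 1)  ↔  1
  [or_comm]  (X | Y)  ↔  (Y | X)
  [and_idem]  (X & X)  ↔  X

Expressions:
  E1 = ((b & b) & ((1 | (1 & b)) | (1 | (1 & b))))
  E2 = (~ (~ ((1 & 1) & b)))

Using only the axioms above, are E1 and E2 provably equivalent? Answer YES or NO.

YES

1. [or_idem →] ((1 | (1 & b)) | (1 | (1 & b)))  →  (1 | (1 & b));  E1 = ((b & b) & (1 | (1 & b)))
2. [absorb_or →] (1 | (1 & b))  →  1;  E1 = ((b & b) & 1)
3. [and_idem →] (b & b)  →  b;  E1 = (b & 1)
4. [and_comm →] (b & 1)  →  (1 & b)
5. [and_idem ←] 1  →  (1 & 1);  E1 = ((1 & 1) & b)
6. [not_not ←] ((1 & 1) & b)  →  (~ (~ ((1 & 1) & b)));  this is E2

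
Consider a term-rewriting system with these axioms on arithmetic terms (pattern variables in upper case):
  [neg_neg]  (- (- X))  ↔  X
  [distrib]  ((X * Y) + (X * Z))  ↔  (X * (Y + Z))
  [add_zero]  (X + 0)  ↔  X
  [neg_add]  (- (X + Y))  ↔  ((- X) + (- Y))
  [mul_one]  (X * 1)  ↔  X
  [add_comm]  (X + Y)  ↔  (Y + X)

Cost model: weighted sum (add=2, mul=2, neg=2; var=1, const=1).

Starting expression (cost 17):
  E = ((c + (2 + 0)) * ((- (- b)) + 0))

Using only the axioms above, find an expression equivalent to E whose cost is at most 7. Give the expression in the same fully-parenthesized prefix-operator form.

(1) (2 + 0)  =[add_zero →]=  2    ⊢ ((c + 2) * ((- (- b)) + 0))
(2) ((- (- b)) + 0)  =[add_zero →]=  (- (- b))    ⊢ ((c + 2) * (- (- b)))
(3) (- (- b))  =[neg_neg →]=  b    ⊢ cost 7, within 7

((c + 2) * b)   [cost 7]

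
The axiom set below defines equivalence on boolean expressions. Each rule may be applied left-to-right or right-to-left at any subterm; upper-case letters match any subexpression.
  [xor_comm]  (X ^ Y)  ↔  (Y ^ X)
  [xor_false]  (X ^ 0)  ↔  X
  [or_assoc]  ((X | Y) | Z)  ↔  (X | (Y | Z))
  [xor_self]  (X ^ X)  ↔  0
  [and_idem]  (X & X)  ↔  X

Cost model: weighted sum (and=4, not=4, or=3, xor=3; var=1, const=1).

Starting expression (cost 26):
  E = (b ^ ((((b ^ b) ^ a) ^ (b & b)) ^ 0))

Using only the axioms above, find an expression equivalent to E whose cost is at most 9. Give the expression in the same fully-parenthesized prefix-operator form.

(1) (b ^ b)  =[xor_self →]=  0    ⊢ (b ^ (((0 ^ a) ^ (b & b)) ^ 0))
(2) (0 ^ a)  =[xor_comm →]=  (a ^ 0)    ⊢ (b ^ (((a ^ 0) ^ (b & b)) ^ 0))
(3) (b & b)  =[and_idem →]=  b    ⊢ (b ^ (((a ^ 0) ^ b) ^ 0))
(4) (((a ^ 0) ^ b) ^ 0)  =[xor_false →]=  ((a ^ 0) ^ b)    ⊢ (b ^ ((a ^ 0) ^ b))
(5) (a ^ 0)  =[xor_false →]=  a    ⊢ cost 9, within 9

(b ^ (a ^ b))   [cost 9]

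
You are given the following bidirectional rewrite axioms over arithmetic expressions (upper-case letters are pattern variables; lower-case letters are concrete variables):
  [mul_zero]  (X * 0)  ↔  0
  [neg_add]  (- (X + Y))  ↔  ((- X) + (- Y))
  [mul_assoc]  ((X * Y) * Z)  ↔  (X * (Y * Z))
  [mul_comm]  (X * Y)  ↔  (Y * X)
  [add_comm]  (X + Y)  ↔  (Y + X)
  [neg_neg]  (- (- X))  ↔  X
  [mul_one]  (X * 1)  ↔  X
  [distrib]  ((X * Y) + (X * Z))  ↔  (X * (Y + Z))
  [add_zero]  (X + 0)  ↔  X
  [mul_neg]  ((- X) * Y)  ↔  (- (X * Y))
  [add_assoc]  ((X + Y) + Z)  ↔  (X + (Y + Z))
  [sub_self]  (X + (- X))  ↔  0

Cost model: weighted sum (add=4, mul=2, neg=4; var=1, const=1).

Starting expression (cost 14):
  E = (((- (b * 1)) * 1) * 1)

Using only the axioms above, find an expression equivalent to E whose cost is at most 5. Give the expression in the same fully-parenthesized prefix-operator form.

(- b)   [cost 5]

step 1: mul_one (→) rewrites (b * 1) into b, now (((- b) * 1) * 1)
step 2: mul_neg (→) rewrites ((- b) * 1) into (- (b * 1)), now ((- (b * 1)) * 1)
step 3: mul_one (→) rewrites ((- (b * 1)) * 1) into (- (b * 1))
step 4: mul_one (→) rewrites (b * 1) into b, reaching cost 5 (bound 5)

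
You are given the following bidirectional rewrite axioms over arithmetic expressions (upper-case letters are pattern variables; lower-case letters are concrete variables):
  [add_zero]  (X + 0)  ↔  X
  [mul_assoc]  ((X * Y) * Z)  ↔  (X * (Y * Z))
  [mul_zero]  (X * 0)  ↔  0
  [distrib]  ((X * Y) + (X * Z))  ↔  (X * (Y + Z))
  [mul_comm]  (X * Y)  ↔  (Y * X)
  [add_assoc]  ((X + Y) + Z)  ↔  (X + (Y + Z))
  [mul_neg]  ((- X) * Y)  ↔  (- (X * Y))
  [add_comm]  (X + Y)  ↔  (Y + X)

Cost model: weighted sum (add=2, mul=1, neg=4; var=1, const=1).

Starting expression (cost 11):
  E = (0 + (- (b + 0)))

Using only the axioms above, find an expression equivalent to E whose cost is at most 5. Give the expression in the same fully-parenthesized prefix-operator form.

(- b)   [cost 5]

step 1: add_comm (→) rewrites (0 + (- (b + 0))) into ((- (b + 0)) + 0)
step 2: add_zero (→) rewrites (b + 0) into b, now ((- b) + 0)
step 3: add_zero (→) rewrites ((- b) + 0) into (- b), reaching cost 5 (bound 5)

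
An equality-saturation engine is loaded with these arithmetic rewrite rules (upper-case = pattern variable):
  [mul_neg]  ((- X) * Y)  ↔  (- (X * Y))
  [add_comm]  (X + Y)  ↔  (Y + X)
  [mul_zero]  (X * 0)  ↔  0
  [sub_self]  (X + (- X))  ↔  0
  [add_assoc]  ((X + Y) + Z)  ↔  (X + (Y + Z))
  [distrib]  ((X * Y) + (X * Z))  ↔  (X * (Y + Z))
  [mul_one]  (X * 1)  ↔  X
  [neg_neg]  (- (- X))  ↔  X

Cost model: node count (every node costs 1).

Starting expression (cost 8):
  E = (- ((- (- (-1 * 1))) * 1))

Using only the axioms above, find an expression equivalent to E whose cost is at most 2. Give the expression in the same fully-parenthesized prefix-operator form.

(- -1)   [cost 2]

step 1: mul_one (→) rewrites (-1 * 1) into -1, now (- ((- (- -1)) * 1))
step 2: neg_neg (→) rewrites (- (- -1)) into -1, now (- (-1 * 1))
step 3: mul_one (→) rewrites (-1 * 1) into -1, reaching cost 2 (bound 2)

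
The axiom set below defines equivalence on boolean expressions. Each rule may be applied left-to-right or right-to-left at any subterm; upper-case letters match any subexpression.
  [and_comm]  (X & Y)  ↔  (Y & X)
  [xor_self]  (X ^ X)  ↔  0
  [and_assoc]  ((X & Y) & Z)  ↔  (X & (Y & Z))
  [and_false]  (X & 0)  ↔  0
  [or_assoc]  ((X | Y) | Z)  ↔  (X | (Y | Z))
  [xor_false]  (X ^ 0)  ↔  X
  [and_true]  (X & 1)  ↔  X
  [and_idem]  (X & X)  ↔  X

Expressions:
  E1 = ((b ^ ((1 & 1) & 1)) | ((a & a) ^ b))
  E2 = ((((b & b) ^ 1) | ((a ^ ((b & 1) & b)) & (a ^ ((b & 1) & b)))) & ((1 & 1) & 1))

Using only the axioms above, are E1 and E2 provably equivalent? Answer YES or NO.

YES

1. [and_true →] (1 & 1)  →  1;  E1 = ((b ^ (1 & 1)) | ((a & a) ^ b))
2. [and_true →] (1 & 1)  →  1;  E1 = ((b ^ 1) | ((a & a) ^ b))
3. [and_idem →] (a & a)  →  a;  E1 = ((b ^ 1) | (a ^ b))
4. [and_idem ←] b  →  (b & b);  E1 = ((b ^ 1) | (a ^ (b & b)))
5. [and_idem ←] b  →  (b & b);  E1 = (((b & b) ^ 1) | (a ^ (b & b)))
6. [and_true ←] b  →  (b & 1);  E1 = (((b & b) ^ 1) | (a ^ ((b & 1) & b)))
7. [and_true ←] (((b & b) ^ 1) | (a ^ ((b & 1) & b)))  →  ((((b & b) ^ 1) | (a ^ ((b & 1) & b))) & 1)
8. [and_comm →] ((((b & b) ^ 1) | (a ^ ((b & 1) & b))) & 1)  →  (1 & (((b & b) ^ 1) | (a ^ ((b & 1) & b))))
9. [and_idem ←] 1  →  (1 & 1);  E1 = ((1 & 1) & (((b & b) ^ 1) | (a ^ ((b & 1) & b))))
10. [and_comm →] ((1 & 1) & (((b & b) ^ 1) | (a ^ ((b & 1) & b))))  →  ((((b & b) ^ 1) | (a ^ ((b & 1) & b))) & (1 & 1))
11. [and_true ←] (1 & 1)  →  ((1 & 1) & 1);  E1 = ((((b & b) ^ 1) | (a ^ ((b & 1) & b))) & ((1 & 1) & 1))
12. [and_idem ←] (a ^ ((b & 1) & b))  →  ((a ^ ((b & 1) & b)) & (a ^ ((b & 1) & b)));  this is E2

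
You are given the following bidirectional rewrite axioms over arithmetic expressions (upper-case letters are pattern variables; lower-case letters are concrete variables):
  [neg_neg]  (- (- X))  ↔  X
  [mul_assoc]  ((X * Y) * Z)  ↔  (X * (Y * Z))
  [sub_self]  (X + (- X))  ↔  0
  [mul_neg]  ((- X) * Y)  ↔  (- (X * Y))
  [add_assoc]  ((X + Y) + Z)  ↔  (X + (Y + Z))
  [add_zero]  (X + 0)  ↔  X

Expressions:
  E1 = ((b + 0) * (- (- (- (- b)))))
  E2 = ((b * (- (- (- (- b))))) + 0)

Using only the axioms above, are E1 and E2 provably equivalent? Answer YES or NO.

YES

(1) (b + 0)  =[add_zero →]=  b    ⊢ (b * (- (- (- (- b)))))
(2) (- (- (- b)))  =[neg_neg →]=  (- b)    ⊢ (b * (- (- b)))
(3) (- (- b))  =[neg_neg →]=  b    ⊢ (b * b)
(4) (b * b)  =[add_zero ←]=  ((b * b) + 0)
(5) b  =[neg_neg ←]=  (- (- b))    ⊢ ((b * (- (- b))) + 0)
(6) (- b)  =[neg_neg ←]=  (- (- (- b)))    ⊢ E2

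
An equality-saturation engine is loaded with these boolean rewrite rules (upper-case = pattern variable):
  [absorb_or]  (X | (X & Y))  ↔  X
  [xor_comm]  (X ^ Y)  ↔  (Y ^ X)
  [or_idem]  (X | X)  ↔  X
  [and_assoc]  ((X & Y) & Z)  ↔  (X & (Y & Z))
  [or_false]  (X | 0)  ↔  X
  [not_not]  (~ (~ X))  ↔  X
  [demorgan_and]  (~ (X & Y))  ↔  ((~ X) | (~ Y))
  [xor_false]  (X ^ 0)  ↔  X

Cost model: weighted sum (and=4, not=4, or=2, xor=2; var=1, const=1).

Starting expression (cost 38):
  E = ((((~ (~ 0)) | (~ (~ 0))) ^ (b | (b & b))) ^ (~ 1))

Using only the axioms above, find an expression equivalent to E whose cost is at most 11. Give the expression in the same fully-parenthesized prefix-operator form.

((0 ^ b) ^ (~ 1))   [cost 11]

1. [or_idem →] ((~ (~ 0)) | (~ (~ 0)))  →  (~ (~ 0));  E = (((~ (~ 0)) ^ (b | (b & b))) ^ (~ 1))
2. [not_not →] (~ (~ 0))  →  0;  E = ((0 ^ (b | (b & b))) ^ (~ 1))
3. [absorb_or →] (b | (b & b))  →  b;  cost 11 ≤ 11, done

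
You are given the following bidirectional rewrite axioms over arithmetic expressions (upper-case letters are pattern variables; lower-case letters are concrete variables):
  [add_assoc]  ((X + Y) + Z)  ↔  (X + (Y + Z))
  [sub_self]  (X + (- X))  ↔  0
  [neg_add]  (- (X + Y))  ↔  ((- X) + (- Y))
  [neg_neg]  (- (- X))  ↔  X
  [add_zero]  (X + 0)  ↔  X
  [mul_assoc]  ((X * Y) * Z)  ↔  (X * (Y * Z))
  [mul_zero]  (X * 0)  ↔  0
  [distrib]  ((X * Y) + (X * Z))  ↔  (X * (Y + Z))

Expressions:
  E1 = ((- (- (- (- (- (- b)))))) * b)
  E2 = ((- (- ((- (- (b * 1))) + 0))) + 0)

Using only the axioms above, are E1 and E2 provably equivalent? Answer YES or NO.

All listed rules preserve value, hence provable equivalence implies equal values everywhere; look for a separating assignment.
b=-1 gives E1 ↦ 1, E2 ↦ -1; values differ ⇒ not provably equivalent.

NO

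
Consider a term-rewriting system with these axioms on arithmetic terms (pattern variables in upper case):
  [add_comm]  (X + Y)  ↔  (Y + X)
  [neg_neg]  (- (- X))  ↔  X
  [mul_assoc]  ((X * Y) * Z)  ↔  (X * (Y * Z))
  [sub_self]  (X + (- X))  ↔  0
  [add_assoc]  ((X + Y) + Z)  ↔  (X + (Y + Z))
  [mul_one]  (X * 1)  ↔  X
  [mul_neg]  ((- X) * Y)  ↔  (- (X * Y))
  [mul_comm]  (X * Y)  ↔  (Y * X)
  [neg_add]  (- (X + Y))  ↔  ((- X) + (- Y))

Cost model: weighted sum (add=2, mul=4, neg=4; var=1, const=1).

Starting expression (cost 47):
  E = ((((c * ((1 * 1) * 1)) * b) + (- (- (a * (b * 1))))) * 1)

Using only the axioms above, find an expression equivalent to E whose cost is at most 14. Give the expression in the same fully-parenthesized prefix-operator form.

((a * b) + (c * b))   [cost 14]

step 1: mul_one (→) rewrites ((((c * ((1 * 1) * 1)) * b) + (- (- (a * (b * 1))))) * 1) into (((c * ((1 * 1) * 1)) * b) + (- (- (a * (b * 1)))))
step 2: mul_one (→) rewrites (b * 1) into b, now (((c * ((1 * 1) * 1)) * b) + (- (- (a * b))))
step 3: mul_one (→) rewrites ((1 * 1) * 1) into (1 * 1), now (((c * (1 * 1)) * b) + (- (- (a * b))))
step 4: mul_one (→) rewrites (1 * 1) into 1, now (((c * 1) * b) + (- (- (a * b))))
step 5: mul_one (→) rewrites (c * 1) into c, now ((c * b) + (- (- (a * b))))
step 6: add_comm (→) rewrites ((c * b) + (- (- (a * b)))) into ((- (- (a * b))) + (c * b))
step 7: neg_neg (→) rewrites (- (- (a * b))) into (a * b), reaching cost 14 (bound 14)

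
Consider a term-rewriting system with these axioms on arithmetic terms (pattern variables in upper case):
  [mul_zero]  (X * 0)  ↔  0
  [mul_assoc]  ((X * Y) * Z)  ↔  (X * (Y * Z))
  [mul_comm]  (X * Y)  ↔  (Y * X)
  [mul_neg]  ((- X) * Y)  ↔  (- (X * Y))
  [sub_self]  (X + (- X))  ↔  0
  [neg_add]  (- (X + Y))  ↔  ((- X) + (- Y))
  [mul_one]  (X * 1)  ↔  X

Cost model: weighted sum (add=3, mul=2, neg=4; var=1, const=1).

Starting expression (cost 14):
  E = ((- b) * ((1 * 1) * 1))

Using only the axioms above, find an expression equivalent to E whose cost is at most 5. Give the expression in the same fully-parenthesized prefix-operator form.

(- b)   [cost 5]

step 1: mul_one (→) rewrites (1 * 1) into 1, now ((- b) * (1 * 1))
step 2: mul_one (→) rewrites (1 * 1) into 1, now ((- b) * 1)
step 3: mul_one (→) rewrites ((- b) * 1) into (- b), reaching cost 5 (bound 5)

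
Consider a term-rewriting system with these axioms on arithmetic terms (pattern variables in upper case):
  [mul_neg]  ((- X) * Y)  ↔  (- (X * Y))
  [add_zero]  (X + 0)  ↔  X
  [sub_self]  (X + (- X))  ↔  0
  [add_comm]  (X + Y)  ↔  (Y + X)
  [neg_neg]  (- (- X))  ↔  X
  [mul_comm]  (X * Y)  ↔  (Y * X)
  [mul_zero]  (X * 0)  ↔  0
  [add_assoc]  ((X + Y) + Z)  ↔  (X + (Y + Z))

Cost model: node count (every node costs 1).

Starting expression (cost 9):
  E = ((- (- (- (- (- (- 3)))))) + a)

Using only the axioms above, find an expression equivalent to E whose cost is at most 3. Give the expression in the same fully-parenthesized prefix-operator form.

(1) (- (- (- 3)))  =[neg_neg →]=  (- 3)    ⊢ ((- (- (- (- 3)))) + a)
(2) (- (- (- 3)))  =[neg_neg →]=  (- 3)    ⊢ ((- (- 3)) + a)
(3) (- (- 3))  =[neg_neg →]=  3    ⊢ cost 3, within 3

(3 + a)   [cost 3]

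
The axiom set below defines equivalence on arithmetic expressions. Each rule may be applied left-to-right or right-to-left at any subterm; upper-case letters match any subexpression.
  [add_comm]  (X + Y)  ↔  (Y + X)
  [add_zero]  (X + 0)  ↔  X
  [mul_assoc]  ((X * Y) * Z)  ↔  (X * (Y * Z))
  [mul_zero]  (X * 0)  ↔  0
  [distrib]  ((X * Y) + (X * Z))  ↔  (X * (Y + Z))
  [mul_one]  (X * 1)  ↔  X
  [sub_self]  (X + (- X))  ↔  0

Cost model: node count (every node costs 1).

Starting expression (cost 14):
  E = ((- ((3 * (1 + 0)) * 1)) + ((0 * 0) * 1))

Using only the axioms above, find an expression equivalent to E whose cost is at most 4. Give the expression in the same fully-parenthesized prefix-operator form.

(- (3 * 1))   [cost 4]

step 1: add_zero (→) rewrites (1 + 0) into 1, now ((- ((3 * 1) * 1)) + ((0 * 0) * 1))
step 2: mul_zero (→) rewrites (0 * 0) into 0, now ((- ((3 * 1) * 1)) + (0 * 1))
step 3: mul_one (→) rewrites (0 * 1) into 0, now ((- ((3 * 1) * 1)) + 0)
step 4: mul_one (→) rewrites ((3 * 1) * 1) into (3 * 1), now ((- (3 * 1)) + 0)
step 5: add_zero (→) rewrites ((- (3 * 1)) + 0) into (- (3 * 1)), reaching cost 4 (bound 4)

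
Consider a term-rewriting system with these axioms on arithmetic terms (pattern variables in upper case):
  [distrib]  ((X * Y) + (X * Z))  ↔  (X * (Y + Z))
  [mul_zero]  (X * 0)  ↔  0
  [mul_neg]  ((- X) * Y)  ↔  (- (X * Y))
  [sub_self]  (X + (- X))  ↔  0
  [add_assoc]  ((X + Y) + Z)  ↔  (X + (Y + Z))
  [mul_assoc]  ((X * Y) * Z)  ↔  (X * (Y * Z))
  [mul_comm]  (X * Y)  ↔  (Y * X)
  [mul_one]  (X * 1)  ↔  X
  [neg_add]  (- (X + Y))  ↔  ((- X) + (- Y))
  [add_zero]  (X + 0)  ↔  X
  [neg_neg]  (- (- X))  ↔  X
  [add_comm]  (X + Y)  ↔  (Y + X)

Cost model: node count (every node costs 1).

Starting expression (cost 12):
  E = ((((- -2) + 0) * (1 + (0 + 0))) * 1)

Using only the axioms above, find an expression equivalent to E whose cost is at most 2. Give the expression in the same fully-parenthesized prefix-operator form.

step 1: mul_one (→) rewrites ((((- -2) + 0) * (1 + (0 + 0))) * 1) into (((- -2) + 0) * (1 + (0 + 0)))
step 2: add_zero (→) rewrites (0 + 0) into 0, now (((- -2) + 0) * (1 + 0))
step 3: add_zero (→) rewrites (1 + 0) into 1, now (((- -2) + 0) * 1)
step 4: add_zero (→) rewrites ((- -2) + 0) into (- -2), now ((- -2) * 1)
step 5: mul_one (→) rewrites ((- -2) * 1) into (- -2), reaching cost 2 (bound 2)

(- -2)   [cost 2]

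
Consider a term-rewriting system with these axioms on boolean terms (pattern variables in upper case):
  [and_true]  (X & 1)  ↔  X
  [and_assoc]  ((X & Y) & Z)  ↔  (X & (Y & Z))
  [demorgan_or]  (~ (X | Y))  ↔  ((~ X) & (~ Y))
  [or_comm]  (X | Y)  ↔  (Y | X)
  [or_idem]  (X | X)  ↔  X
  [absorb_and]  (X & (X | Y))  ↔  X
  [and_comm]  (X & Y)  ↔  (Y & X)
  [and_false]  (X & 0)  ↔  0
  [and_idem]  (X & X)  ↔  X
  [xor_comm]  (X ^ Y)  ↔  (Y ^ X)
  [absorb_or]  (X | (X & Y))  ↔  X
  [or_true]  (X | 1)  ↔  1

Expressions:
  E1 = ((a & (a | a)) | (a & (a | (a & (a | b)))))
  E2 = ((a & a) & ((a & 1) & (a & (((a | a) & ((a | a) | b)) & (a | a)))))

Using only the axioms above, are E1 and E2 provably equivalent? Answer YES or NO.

1. [absorb_and →] (a & (a | b))  →  a;  E1 = ((a & (a | a)) | (a & (a | a)))
2. [or_idem →] ((a & (a | a)) | (a & (a | a)))  →  (a & (a | a))
3. [or_idem →] (a | a)  →  a;  E1 = (a & a)
4. [and_idem ←] (a & a)  →  ((a & a) & (a & a))
5. [and_true ←] a  →  (a & 1);  E1 = ((a & a) & ((a & 1) & a))
6. [absorb_and ←] a  →  (a & (a | a));  E1 = ((a & a) & ((a & 1) & (a & (a | a))))
7. [and_idem ←] (a | a)  →  ((a | a) & (a | a));  E1 = ((a & a) & ((a & 1) & (a & ((a | a) & (a | a)))))
8. [absorb_and ←] (a | a)  →  ((a | a) & ((a | a) | b));  this is E2

YES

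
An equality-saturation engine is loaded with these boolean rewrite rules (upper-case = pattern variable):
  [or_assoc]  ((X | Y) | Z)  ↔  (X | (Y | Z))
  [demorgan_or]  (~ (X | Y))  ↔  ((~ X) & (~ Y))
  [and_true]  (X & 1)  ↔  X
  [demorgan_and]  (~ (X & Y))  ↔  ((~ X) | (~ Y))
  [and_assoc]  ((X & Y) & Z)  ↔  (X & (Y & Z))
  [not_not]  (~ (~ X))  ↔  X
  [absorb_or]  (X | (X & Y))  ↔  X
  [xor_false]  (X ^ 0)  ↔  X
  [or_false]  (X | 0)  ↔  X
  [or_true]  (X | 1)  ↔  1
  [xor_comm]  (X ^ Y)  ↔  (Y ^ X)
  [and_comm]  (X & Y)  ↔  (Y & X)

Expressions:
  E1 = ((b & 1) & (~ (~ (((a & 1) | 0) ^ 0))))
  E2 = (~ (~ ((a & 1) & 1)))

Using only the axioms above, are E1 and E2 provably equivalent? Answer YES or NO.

NO

Every axiom is a valid identity, so a rewrite proof would force E1 and E2 to agree under every assignment.
At a=1, b=0: E1 = 0 but E2 = 1; they differ, so no derivation exists.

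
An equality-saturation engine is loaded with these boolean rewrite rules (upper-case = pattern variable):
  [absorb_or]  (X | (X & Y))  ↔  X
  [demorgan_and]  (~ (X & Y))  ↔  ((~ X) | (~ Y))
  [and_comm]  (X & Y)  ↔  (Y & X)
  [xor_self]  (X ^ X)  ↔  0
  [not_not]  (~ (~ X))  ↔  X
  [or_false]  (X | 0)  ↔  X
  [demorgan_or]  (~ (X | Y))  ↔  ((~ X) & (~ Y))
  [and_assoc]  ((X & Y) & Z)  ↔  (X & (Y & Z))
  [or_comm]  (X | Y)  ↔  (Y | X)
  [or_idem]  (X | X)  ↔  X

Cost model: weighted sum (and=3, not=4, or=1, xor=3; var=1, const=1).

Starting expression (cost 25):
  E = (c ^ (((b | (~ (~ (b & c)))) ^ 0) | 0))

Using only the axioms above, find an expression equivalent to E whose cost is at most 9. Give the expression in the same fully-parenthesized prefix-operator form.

1. [not_not →] (~ (~ (b & c)))  →  (b & c);  E = (c ^ (((b | (b & c)) ^ 0) | 0))
2. [or_false →] (((b | (b & c)) ^ 0) | 0)  →  ((b | (b & c)) ^ 0);  E = (c ^ ((b | (b & c)) ^ 0))
3. [absorb_or →] (b | (b & c))  →  b;  cost 9 ≤ 9, done

(c ^ (b ^ 0))   [cost 9]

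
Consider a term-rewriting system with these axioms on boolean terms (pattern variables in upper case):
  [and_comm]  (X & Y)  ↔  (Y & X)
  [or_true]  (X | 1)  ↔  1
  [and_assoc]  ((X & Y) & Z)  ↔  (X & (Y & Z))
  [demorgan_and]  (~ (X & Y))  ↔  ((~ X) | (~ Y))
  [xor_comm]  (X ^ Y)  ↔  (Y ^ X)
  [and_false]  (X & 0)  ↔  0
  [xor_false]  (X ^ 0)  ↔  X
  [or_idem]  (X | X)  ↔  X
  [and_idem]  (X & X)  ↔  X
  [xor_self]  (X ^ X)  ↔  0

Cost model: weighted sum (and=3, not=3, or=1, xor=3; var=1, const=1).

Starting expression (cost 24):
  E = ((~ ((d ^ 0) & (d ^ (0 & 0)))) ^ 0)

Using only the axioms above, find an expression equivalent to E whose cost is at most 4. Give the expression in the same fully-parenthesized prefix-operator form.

(1) (0 & 0)  =[and_idem →]=  0    ⊢ ((~ ((d ^ 0) & (d ^ 0))) ^ 0)
(2) ((~ ((d ^ 0) & (d ^ 0))) ^ 0)  =[xor_false →]=  (~ ((d ^ 0) & (d ^ 0)))
(3) ((d ^ 0) & (d ^ 0))  =[and_idem →]=  (d ^ 0)    ⊢ (~ (d ^ 0))
(4) (d ^ 0)  =[xor_false →]=  d    ⊢ cost 4, within 4

(~ d)   [cost 4]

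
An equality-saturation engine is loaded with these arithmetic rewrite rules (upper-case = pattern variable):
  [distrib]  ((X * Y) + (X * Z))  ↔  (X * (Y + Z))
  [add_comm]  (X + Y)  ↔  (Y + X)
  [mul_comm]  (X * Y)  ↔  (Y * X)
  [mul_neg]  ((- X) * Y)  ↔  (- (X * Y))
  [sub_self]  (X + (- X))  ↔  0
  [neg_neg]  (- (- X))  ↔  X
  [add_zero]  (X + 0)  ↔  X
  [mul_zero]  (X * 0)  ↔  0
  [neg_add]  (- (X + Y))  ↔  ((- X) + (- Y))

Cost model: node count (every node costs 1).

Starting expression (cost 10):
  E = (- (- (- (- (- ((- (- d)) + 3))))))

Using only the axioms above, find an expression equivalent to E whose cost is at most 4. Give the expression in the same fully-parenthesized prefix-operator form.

(- (d + 3))   [cost 4]

1. [neg_neg →] (- (- (- ((- (- d)) + 3))))  →  (- ((- (- d)) + 3));  E = (- (- (- ((- (- d)) + 3))))
2. [neg_neg →] (- (- (- ((- (- d)) + 3))))  →  (- ((- (- d)) + 3))
3. [neg_neg →] (- (- d))  →  d;  cost 4 ≤ 4, done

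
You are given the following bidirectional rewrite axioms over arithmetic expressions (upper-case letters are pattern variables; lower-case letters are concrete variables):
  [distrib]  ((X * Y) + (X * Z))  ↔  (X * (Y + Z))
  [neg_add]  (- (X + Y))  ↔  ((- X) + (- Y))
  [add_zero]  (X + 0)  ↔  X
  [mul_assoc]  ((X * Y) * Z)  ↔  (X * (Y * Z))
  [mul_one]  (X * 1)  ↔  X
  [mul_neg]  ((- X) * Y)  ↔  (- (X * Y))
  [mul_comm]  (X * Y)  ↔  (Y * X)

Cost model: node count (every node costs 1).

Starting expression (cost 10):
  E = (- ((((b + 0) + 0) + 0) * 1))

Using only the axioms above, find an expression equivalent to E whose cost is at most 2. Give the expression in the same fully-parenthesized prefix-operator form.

step 1: add_zero (→) rewrites ((b + 0) + 0) into (b + 0), now (- (((b + 0) + 0) * 1))
step 2: mul_one (→) rewrites (((b + 0) + 0) * 1) into ((b + 0) + 0), now (- ((b + 0) + 0))
step 3: add_zero (→) rewrites (b + 0) into b, now (- (b + 0))
step 4: add_zero (→) rewrites (b + 0) into b, reaching cost 2 (bound 2)

(- b)   [cost 2]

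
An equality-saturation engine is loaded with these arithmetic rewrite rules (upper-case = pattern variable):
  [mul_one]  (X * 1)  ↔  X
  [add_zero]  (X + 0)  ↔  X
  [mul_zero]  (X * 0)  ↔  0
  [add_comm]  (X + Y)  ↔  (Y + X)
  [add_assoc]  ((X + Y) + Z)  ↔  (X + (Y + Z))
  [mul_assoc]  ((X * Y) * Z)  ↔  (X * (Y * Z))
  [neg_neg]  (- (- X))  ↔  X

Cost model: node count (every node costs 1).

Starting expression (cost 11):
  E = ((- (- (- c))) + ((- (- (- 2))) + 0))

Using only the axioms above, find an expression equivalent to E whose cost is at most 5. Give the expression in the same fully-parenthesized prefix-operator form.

((- c) + (- 2))   [cost 5]

1. [neg_neg →] (- (- (- c)))  →  (- c);  E = ((- c) + ((- (- (- 2))) + 0))
2. [neg_neg →] (- (- 2))  →  2;  E = ((- c) + ((- 2) + 0))
3. [add_zero →] ((- 2) + 0)  →  (- 2);  cost 5 ≤ 5, done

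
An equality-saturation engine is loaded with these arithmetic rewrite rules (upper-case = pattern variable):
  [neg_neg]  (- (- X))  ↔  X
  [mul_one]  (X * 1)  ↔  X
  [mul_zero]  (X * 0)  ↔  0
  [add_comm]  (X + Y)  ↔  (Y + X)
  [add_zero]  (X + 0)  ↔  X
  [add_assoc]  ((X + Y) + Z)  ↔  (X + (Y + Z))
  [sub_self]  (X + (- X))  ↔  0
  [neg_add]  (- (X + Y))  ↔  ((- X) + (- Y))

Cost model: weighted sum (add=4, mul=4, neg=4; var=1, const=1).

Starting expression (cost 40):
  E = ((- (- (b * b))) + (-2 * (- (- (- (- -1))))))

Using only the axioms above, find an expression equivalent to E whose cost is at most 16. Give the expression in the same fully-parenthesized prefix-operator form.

((b * b) + (-2 * -1))   [cost 16]

step 1: neg_neg (→) rewrites (- (- (b * b))) into (b * b), now ((b * b) + (-2 * (- (- (- (- -1))))))
step 2: neg_neg (→) rewrites (- (- (- -1))) into (- -1), now ((b * b) + (-2 * (- (- -1))))
step 3: neg_neg (→) rewrites (- (- -1)) into -1, reaching cost 16 (bound 16)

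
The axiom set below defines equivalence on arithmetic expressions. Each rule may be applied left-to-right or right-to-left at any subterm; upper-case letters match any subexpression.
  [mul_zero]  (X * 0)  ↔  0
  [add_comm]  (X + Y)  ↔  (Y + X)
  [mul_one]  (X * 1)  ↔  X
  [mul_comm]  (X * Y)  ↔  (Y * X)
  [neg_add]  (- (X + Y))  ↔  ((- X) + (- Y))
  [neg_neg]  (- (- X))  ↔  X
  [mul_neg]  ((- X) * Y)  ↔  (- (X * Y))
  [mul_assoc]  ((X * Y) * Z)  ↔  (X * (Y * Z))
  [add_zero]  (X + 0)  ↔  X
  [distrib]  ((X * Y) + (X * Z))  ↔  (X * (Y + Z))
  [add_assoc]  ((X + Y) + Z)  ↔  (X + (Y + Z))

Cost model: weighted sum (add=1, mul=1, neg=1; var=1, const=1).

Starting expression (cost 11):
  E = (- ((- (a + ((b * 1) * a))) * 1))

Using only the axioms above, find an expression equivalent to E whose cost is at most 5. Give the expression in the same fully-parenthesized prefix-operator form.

step 1: mul_one (→) rewrites ((- (a + ((b * 1) * a))) * 1) into (- (a + ((b * 1) * a))), now (- (- (a + ((b * 1) * a))))
step 2: neg_neg (→) rewrites (- (- (a + ((b * 1) * a)))) into (a + ((b * 1) * a))
step 3: mul_one (→) rewrites (b * 1) into b, reaching cost 5 (bound 5)

(a + (b * a))   [cost 5]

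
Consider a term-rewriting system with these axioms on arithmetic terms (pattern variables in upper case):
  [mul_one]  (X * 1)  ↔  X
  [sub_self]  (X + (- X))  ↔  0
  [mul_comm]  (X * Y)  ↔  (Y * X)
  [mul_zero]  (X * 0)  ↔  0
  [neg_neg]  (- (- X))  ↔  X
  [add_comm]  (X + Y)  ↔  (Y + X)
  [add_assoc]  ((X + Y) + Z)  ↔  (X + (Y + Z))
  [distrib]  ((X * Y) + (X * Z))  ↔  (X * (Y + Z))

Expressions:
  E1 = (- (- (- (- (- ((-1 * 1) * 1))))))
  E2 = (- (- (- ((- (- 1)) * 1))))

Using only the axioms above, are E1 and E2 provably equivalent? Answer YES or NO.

NO

All listed rules preserve value, hence provable equivalence implies equal values everywhere; look for a separating assignment.
the empty assignment (no variables occur) gives E1 ↦ 1, E2 ↦ -1; values differ ⇒ not provably equivalent.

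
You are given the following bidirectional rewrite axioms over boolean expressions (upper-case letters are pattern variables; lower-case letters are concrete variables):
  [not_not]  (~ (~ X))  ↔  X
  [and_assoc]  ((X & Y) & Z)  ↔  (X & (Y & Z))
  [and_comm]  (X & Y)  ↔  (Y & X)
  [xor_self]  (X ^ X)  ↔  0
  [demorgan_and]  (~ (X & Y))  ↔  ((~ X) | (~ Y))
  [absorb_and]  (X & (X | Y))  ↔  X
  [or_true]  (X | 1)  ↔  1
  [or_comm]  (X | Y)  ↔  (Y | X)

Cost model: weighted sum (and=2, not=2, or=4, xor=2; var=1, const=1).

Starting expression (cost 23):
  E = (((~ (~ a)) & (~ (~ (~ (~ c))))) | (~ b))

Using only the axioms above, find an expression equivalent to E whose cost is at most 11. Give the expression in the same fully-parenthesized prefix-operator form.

(1) (~ (~ c))  =[not_not →]=  c    ⊢ (((~ (~ a)) & (~ (~ c))) | (~ b))
(2) (~ (~ a))  =[not_not →]=  a    ⊢ ((a & (~ (~ c))) | (~ b))
(3) (~ (~ c))  =[not_not →]=  c    ⊢ cost 11, within 11

((a & c) | (~ b))   [cost 11]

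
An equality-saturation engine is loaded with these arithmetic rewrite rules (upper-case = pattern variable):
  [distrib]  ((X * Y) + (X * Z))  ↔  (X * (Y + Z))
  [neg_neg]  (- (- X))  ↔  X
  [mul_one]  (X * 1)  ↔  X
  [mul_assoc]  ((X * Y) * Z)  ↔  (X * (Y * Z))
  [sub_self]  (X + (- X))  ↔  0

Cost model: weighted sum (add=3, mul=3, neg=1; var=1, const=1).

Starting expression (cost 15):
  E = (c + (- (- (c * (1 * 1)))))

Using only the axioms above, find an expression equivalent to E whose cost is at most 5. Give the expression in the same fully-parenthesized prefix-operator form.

(c + c)   [cost 5]

1. [mul_one →] (1 * 1)  →  1;  E = (c + (- (- (c * 1))))
2. [neg_neg →] (- (- (c * 1)))  →  (c * 1);  E = (c + (c * 1))
3. [mul_one →] (c * 1)  →  c;  cost 5 ≤ 5, done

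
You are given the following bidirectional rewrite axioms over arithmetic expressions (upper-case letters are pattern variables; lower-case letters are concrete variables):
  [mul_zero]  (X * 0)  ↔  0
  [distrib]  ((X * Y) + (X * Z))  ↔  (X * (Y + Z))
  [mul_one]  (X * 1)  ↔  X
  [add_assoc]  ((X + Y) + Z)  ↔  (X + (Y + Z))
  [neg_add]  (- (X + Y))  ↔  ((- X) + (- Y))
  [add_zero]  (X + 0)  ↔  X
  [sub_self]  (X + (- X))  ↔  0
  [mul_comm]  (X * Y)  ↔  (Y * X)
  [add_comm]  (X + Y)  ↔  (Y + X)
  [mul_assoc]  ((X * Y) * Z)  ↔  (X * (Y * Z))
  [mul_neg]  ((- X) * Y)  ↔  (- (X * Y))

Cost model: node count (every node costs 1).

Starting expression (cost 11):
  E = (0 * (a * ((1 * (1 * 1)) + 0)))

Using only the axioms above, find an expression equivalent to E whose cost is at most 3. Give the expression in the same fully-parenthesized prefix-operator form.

(0 * a)   [cost 3]

1. [mul_one →] (1 * 1)  →  1;  E = (0 * (a * ((1 * 1) + 0)))
2. [mul_one →] (1 * 1)  →  1;  E = (0 * (a * (1 + 0)))
3. [add_zero →] (1 + 0)  →  1;  E = (0 * (a * 1))
4. [mul_one →] (a * 1)  →  a;  cost 3 ≤ 3, done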